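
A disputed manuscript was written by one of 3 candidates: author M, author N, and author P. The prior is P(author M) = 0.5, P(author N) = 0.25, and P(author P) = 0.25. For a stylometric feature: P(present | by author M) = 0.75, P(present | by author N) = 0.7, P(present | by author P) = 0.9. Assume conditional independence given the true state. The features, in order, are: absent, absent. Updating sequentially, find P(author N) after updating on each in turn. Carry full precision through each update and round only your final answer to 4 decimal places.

After 'absent': normaliser = 0.25·0.5000 + 0.3·0.2500 + 0.1·0.2500; P(author M) ≈ 0.5556, P(author N) ≈ 0.3333, P(author P) ≈ 0.1111
After 'absent': normaliser = 0.25·0.5556 + 0.3·0.3333 + 0.1·0.1111; P(author M) ≈ 0.5556, P(author N) ≈ 0.4000, P(author P) ≈ 0.0444

0.4000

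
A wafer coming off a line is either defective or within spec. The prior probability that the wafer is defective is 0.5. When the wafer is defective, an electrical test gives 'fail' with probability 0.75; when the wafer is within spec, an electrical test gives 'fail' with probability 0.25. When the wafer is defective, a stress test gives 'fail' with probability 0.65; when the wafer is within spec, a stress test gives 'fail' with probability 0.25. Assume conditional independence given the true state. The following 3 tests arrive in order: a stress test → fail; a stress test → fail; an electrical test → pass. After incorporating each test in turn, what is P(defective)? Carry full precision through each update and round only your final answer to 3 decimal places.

After a stress test='fail': P(defective) = 0.65·0.5000 / (0.65·0.5000 + 0.25·0.5000) ≈ 0.7222
After a stress test='fail': P(defective) = 0.65·0.7222 / (0.65·0.7222 + 0.25·0.2778) ≈ 0.8711
After an electrical test='pass': P(defective) = 0.25·0.8711 / (0.25·0.8711 + 0.75·0.1289) ≈ 0.6926

0.693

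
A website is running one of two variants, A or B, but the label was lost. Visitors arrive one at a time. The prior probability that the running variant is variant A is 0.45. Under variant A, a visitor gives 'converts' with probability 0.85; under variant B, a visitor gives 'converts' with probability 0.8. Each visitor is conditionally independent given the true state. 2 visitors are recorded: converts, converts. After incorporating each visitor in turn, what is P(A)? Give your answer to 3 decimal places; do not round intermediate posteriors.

0.480

After 'converts': P(A) = 0.85·0.4500 / (0.85·0.4500 + 0.8·0.5500) ≈ 0.4650
After 'converts': P(A) = 0.85·0.4650 / (0.85·0.4650 + 0.8·0.5350) ≈ 0.4802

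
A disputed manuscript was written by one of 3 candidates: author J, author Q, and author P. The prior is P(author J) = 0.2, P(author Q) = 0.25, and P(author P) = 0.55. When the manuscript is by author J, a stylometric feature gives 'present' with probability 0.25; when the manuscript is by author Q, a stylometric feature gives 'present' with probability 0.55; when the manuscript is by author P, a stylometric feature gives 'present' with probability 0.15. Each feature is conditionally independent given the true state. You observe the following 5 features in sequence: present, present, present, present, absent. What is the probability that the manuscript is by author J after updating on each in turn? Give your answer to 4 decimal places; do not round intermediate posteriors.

Apply Bayes' rule sequentially, carrying P(author J) forward.
After 'present': normaliser = 0.25·0.2000 + 0.55·0.2500 + 0.15·0.5500; P(author J) ≈ 0.1852, P(author Q) ≈ 0.5093, P(author P) ≈ 0.3056
After 'present': normaliser = 0.25·0.1852 + 0.55·0.5093 + 0.15·0.3056; P(author J) ≈ 0.1244, P(author Q) ≈ 0.7525, P(author P) ≈ 0.1231
After 'present': normaliser = 0.25·0.1244 + 0.55·0.7525 + 0.15·0.1231; P(author J) ≈ 0.0671, P(author Q) ≈ 0.8930, P(author P) ≈ 0.0399
After 'present': normaliser = 0.25·0.0671 + 0.55·0.8930 + 0.15·0.0399; P(author J) ≈ 0.0326, P(author Q) ≈ 0.9557, P(author P) ≈ 0.0116
After 'absent': normaliser = 0.75·0.0326 + 0.45·0.9557 + 0.85·0.0116; P(author J) ≈ 0.0527, P(author Q) ≈ 0.9260, P(author P) ≈ 0.0213

0.0527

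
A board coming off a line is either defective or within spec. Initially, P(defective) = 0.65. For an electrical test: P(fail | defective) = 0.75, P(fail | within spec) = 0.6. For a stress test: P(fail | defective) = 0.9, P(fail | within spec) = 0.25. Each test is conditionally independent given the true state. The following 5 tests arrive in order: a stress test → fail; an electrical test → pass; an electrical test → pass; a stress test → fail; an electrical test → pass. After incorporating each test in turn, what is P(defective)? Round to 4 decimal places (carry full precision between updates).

0.8546

After a stress test='fail': P(defective) = 0.9·0.6500 / (0.9·0.6500 + 0.25·0.3500) ≈ 0.8699
After an electrical test='pass': P(defective) = 0.25·0.8699 / (0.25·0.8699 + 0.4·0.1301) ≈ 0.8069
After an electrical test='pass': P(defective) = 0.25·0.8069 / (0.25·0.8069 + 0.4·0.1931) ≈ 0.7231
After a stress test='fail': P(defective) = 0.9·0.7231 / (0.9·0.7231 + 0.25·0.2769) ≈ 0.9039
After an electrical test='pass': P(defective) = 0.25·0.9039 / (0.25·0.9039 + 0.4·0.0961) ≈ 0.8546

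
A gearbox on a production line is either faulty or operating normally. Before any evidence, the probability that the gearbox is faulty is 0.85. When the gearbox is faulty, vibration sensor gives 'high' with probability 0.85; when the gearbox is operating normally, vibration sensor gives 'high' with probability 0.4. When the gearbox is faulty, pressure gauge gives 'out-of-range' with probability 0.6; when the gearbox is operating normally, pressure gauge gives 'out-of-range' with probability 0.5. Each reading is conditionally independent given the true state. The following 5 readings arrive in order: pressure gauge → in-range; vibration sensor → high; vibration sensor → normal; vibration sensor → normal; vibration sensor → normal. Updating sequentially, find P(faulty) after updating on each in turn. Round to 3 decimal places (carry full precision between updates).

After pressure gauge='in-range': P(faulty) = 0.4·0.8500 / (0.4·0.8500 + 0.5·0.1500) ≈ 0.8193
After vibration sensor='high': P(faulty) = 0.85·0.8193 / (0.85·0.8193 + 0.4·0.1807) ≈ 0.9060
After vibration sensor='normal': P(faulty) = 0.15·0.9060 / (0.15·0.9060 + 0.6·0.0940) ≈ 0.7066
After vibration sensor='normal': P(faulty) = 0.15·0.7066 / (0.15·0.7066 + 0.6·0.2934) ≈ 0.3758
After vibration sensor='normal': P(faulty) = 0.15·0.3758 / (0.15·0.3758 + 0.6·0.6242) ≈ 0.1308

0.131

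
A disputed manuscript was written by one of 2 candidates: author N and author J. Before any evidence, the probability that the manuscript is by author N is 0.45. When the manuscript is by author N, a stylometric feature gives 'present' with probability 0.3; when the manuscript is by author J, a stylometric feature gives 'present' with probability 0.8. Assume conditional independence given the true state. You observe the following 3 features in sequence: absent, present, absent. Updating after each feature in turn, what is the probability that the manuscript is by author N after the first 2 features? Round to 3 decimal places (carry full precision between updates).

Each posterior becomes the prior for the next update.
After 'absent': P(author N) = 0.7·0.4500 / (0.7·0.4500 + 0.2·0.5500) ≈ 0.7412
After 'present': P(author N) = 0.3·0.7412 / (0.3·0.7412 + 0.8·0.2588) ≈ 0.5178

0.518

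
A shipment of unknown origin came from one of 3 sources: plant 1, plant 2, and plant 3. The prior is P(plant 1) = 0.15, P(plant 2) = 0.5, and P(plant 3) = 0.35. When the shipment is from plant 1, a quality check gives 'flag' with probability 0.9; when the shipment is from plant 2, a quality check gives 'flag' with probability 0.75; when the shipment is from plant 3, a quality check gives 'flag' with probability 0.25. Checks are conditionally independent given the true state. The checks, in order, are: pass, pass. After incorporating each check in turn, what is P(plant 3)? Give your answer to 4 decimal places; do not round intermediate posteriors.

After 'pass': normaliser = 0.1·0.1500 + 0.25·0.5000 + 0.75·0.3500; P(plant 1) ≈ 0.0373, P(plant 2) ≈ 0.3106, P(plant 3) ≈ 0.6522
After 'pass': normaliser = 0.1·0.0373 + 0.25·0.3106 + 0.75·0.6522; P(plant 1) ≈ 0.0065, P(plant 2) ≈ 0.1361, P(plant 3) ≈ 0.8574

0.8574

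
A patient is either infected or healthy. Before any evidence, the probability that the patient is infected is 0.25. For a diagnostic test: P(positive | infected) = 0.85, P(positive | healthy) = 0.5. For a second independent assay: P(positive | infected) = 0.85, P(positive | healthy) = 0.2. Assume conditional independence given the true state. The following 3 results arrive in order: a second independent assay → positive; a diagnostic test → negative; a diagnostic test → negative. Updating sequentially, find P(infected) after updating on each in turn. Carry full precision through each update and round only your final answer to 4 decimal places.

0.1131

After a second independent assay='positive': P(infected) = 0.85·0.2500 / (0.85·0.2500 + 0.2·0.7500) ≈ 0.5862
After a diagnostic test='negative': P(infected) = 0.15·0.5862 / (0.15·0.5862 + 0.5·0.4138) ≈ 0.2982
After a diagnostic test='negative': P(infected) = 0.15·0.2982 / (0.15·0.2982 + 0.5·0.7018) ≈ 0.1131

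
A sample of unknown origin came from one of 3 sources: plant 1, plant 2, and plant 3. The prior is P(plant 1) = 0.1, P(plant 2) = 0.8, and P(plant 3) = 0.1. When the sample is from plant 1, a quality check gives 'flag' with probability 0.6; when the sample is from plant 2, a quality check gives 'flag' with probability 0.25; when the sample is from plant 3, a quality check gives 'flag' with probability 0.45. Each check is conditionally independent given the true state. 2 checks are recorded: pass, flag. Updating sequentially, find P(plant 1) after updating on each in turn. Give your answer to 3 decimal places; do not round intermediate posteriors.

0.121

Apply Bayes' rule sequentially, carrying P(plant 1) forward.
After 'pass': normaliser = 0.4·0.1000 + 0.75·0.8000 + 0.55·0.1000; P(plant 1) ≈ 0.0576, P(plant 2) ≈ 0.8633, P(plant 3) ≈ 0.0791
After 'flag': normaliser = 0.6·0.0576 + 0.25·0.8633 + 0.45·0.0791; P(plant 1) ≈ 0.1208, P(plant 2) ≈ 0.7547, P(plant 3) ≈ 0.1245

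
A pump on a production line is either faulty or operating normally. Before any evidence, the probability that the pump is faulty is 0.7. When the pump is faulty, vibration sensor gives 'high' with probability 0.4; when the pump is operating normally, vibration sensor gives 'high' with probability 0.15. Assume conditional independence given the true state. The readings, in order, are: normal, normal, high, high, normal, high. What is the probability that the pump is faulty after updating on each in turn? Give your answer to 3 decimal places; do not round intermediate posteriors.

0.940

After 'normal': P(faulty) = 0.6·0.7000 / (0.6·0.7000 + 0.85·0.3000) ≈ 0.6222
After 'normal': P(faulty) = 0.6·0.6222 / (0.6·0.6222 + 0.85·0.3778) ≈ 0.5376
After 'high': P(faulty) = 0.4·0.5376 / (0.4·0.5376 + 0.15·0.4624) ≈ 0.7561
After 'high': P(faulty) = 0.4·0.7561 / (0.4·0.7561 + 0.15·0.2439) ≈ 0.8921
After 'normal': P(faulty) = 0.6·0.8921 / (0.6·0.8921 + 0.85·0.1079) ≈ 0.8537
After 'high': P(faulty) = 0.4·0.8537 / (0.4·0.8537 + 0.15·0.1463) ≈ 0.9396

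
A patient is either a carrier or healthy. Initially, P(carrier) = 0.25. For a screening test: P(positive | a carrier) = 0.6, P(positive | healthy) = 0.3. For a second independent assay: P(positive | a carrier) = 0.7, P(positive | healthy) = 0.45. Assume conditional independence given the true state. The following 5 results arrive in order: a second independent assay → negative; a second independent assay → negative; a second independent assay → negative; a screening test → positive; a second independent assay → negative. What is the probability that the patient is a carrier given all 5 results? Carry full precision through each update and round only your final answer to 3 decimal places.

After a second independent assay='negative': P(carrier) = 0.3·0.2500 / (0.3·0.2500 + 0.55·0.7500) ≈ 0.1538
After a second independent assay='negative': P(carrier) = 0.3·0.1538 / (0.3·0.1538 + 0.55·0.8462) ≈ 0.0902
After a second independent assay='negative': P(carrier) = 0.3·0.0902 / (0.3·0.0902 + 0.55·0.9098) ≈ 0.0513
After a screening test='positive': P(carrier) = 0.6·0.0513 / (0.6·0.0513 + 0.3·0.9487) ≈ 0.0976
After a second independent assay='negative': P(carrier) = 0.3·0.0976 / (0.3·0.0976 + 0.55·0.9024) ≈ 0.0557

0.056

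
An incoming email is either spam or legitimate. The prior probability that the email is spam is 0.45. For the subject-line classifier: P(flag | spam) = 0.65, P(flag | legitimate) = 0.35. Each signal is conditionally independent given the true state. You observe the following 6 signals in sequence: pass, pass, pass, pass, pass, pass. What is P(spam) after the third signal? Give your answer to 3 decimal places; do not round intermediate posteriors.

0.113

After 'pass': P(spam) = 0.35·0.4500 / (0.35·0.4500 + 0.65·0.5500) ≈ 0.3058
After 'pass': P(spam) = 0.35·0.3058 / (0.35·0.3058 + 0.65·0.6942) ≈ 0.1917
After 'pass': P(spam) = 0.35·0.1917 / (0.35·0.1917 + 0.65·0.8083) ≈ 0.1133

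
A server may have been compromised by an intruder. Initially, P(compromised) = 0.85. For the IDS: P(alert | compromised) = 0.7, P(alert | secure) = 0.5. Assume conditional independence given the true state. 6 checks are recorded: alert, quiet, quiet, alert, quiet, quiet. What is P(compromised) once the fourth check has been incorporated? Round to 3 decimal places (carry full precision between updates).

0.800

Apply Bayes' rule sequentially, carrying P(compromised) forward.
After 'alert': P(compromised) = 0.7·0.8500 / (0.7·0.8500 + 0.5·0.1500) ≈ 0.8881
After 'quiet': P(compromised) = 0.3·0.8881 / (0.3·0.8881 + 0.5·0.1119) ≈ 0.8264
After 'quiet': P(compromised) = 0.3·0.8264 / (0.3·0.8264 + 0.5·0.1736) ≈ 0.7407
After 'alert': P(compromised) = 0.7·0.7407 / (0.7·0.7407 + 0.5·0.2593) ≈ 0.7999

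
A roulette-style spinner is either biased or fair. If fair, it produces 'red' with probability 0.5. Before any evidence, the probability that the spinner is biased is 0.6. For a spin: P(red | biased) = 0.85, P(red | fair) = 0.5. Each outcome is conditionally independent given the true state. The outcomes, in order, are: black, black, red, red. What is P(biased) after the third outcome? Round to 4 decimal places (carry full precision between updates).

0.1867

After 'black': P(biased) = 0.15·0.6000 / (0.15·0.6000 + 0.5·0.4000) ≈ 0.3103
After 'black': P(biased) = 0.15·0.3103 / (0.15·0.3103 + 0.5·0.6897) ≈ 0.1189
After 'red': P(biased) = 0.85·0.1189 / (0.85·0.1189 + 0.5·0.8811) ≈ 0.1867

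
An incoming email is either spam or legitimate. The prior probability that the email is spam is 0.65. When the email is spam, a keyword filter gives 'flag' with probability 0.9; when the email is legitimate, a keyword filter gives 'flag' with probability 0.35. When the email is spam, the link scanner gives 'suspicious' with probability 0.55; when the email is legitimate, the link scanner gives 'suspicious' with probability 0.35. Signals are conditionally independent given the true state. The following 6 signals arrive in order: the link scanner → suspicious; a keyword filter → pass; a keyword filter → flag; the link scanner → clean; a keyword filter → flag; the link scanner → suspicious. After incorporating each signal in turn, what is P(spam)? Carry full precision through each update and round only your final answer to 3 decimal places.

After the link scanner='suspicious': P(spam) = 0.55·0.6500 / (0.55·0.6500 + 0.35·0.3500) ≈ 0.7448
After a keyword filter='pass': P(spam) = 0.1·0.7448 / (0.1·0.7448 + 0.65·0.2552) ≈ 0.3099
After a keyword filter='flag': P(spam) = 0.9·0.3099 / (0.9·0.3099 + 0.35·0.6901) ≈ 0.5359
After the link scanner='clean': P(spam) = 0.45·0.5359 / (0.45·0.5359 + 0.65·0.4641) ≈ 0.4442
After a keyword filter='flag': P(spam) = 0.9·0.4442 / (0.9·0.4442 + 0.35·0.5558) ≈ 0.6727
After the link scanner='suspicious': P(spam) = 0.55·0.6727 / (0.55·0.6727 + 0.35·0.3273) ≈ 0.7636

0.764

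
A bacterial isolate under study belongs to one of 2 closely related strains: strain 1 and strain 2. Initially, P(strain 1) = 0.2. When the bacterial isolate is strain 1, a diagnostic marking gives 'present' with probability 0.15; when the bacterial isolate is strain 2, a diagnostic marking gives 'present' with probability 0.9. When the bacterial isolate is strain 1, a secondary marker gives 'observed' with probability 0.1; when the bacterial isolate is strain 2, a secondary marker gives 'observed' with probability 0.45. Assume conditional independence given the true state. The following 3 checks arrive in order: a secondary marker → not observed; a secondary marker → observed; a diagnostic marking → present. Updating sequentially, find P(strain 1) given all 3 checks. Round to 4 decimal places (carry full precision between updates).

0.0149

After a secondary marker='not observed': P(strain 1) = 0.9·0.2000 / (0.9·0.2000 + 0.55·0.8000) ≈ 0.2903
After a secondary marker='observed': P(strain 1) = 0.1·0.2903 / (0.1·0.2903 + 0.45·0.7097) ≈ 0.0833
After a diagnostic marking='present': P(strain 1) = 0.15·0.0833 / (0.15·0.0833 + 0.9·0.9167) ≈ 0.0149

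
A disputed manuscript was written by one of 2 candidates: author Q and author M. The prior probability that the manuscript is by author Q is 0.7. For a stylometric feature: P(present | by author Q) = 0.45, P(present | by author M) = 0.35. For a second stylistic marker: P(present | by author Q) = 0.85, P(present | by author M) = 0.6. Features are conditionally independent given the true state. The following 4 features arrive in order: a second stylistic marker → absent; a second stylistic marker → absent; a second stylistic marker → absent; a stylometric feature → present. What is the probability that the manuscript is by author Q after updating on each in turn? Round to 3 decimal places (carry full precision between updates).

After a second stylistic marker='absent': P(author Q) = 0.15·0.7000 / (0.15·0.7000 + 0.4·0.3000) ≈ 0.4667
After a second stylistic marker='absent': P(author Q) = 0.15·0.4667 / (0.15·0.4667 + 0.4·0.5333) ≈ 0.2471
After a second stylistic marker='absent': P(author Q) = 0.15·0.2471 / (0.15·0.2471 + 0.4·0.7529) ≈ 0.1096
After a stylometric feature='present': P(author Q) = 0.45·0.1096 / (0.45·0.1096 + 0.35·0.8904) ≈ 0.1366

0.137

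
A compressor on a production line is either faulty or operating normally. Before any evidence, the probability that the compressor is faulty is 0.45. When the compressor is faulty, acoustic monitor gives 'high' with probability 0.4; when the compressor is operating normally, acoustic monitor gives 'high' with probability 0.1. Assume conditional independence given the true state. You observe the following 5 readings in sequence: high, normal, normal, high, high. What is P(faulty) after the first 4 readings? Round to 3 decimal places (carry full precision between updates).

0.853

After 'high': P(faulty) = 0.4·0.4500 / (0.4·0.4500 + 0.1·0.5500) ≈ 0.7660
After 'normal': P(faulty) = 0.6·0.7660 / (0.6·0.7660 + 0.9·0.2340) ≈ 0.6857
After 'normal': P(faulty) = 0.6·0.6857 / (0.6·0.6857 + 0.9·0.3143) ≈ 0.5926
After 'high': P(faulty) = 0.4·0.5926 / (0.4·0.5926 + 0.1·0.4074) ≈ 0.8533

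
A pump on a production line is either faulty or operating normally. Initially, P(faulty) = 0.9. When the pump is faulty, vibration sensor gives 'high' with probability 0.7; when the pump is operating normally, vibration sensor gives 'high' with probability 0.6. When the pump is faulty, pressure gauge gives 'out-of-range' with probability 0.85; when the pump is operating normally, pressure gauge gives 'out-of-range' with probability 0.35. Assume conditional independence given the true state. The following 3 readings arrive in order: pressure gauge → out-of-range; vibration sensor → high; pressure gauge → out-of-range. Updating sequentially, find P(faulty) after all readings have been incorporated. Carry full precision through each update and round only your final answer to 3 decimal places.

0.984

After pressure gauge='out-of-range': P(faulty) = 0.85·0.9000 / (0.85·0.9000 + 0.35·0.1000) ≈ 0.9563
After vibration sensor='high': P(faulty) = 0.7·0.9563 / (0.7·0.9563 + 0.6·0.0437) ≈ 0.9623
After pressure gauge='out-of-range': P(faulty) = 0.85·0.9623 / (0.85·0.9623 + 0.35·0.0377) ≈ 0.9841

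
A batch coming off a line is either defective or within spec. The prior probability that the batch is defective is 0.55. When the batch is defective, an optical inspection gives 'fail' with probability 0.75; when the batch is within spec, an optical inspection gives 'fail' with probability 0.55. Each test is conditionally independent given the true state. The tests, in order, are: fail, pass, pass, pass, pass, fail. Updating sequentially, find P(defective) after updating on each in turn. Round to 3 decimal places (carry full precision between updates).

0.178

After 'fail': P(defective) = 0.75·0.5500 / (0.75·0.5500 + 0.55·0.4500) ≈ 0.6250
After 'pass': P(defective) = 0.25·0.6250 / (0.25·0.6250 + 0.45·0.3750) ≈ 0.4808
After 'pass': P(defective) = 0.25·0.4808 / (0.25·0.4808 + 0.45·0.5192) ≈ 0.3397
After 'pass': P(defective) = 0.25·0.3397 / (0.25·0.3397 + 0.45·0.6603) ≈ 0.2223
After 'pass': P(defective) = 0.25·0.2223 / (0.25·0.2223 + 0.45·0.7777) ≈ 0.1370
After 'fail': P(defective) = 0.75·0.1370 / (0.75·0.1370 + 0.55·0.8630) ≈ 0.1780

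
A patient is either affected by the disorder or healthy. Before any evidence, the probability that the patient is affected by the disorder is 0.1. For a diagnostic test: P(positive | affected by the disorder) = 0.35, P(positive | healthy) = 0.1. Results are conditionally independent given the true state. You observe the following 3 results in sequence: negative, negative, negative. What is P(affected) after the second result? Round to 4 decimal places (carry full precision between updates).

After 'negative': P(affected) = 0.65·0.1000 / (0.65·0.1000 + 0.9·0.9000) ≈ 0.0743
After 'negative': P(affected) = 0.65·0.0743 / (0.65·0.0743 + 0.9·0.9257) ≈ 0.0548

0.0548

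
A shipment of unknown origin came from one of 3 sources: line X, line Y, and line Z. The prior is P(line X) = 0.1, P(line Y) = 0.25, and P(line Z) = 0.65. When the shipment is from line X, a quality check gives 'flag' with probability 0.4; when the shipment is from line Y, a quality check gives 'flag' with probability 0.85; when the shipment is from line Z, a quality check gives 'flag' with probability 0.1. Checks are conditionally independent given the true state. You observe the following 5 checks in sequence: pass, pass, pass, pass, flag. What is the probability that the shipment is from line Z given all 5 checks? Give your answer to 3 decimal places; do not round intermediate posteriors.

0.890

After 'pass': normaliser = 0.6·0.1000 + 0.15·0.2500 + 0.9·0.6500; P(line X) ≈ 0.0879, P(line Y) ≈ 0.0549, P(line Z) ≈ 0.8571
After 'pass': normaliser = 0.6·0.0879 + 0.15·0.0549 + 0.9·0.8571; P(line X) ≈ 0.0634, P(line Y) ≈ 0.0099, P(line Z) ≈ 0.9267
After 'pass': normaliser = 0.6·0.0634 + 0.15·0.0099 + 0.9·0.9267; P(line X) ≈ 0.0435, P(line Y) ≈ 0.0017, P(line Z) ≈ 0.9548
After 'pass': normaliser = 0.6·0.0435 + 0.15·0.0017 + 0.9·0.9548; P(line X) ≈ 0.0295, P(line Y) ≈ 0.0003, P(line Z) ≈ 0.9702
After 'flag': normaliser = 0.4·0.0295 + 0.85·0.0003 + 0.1·0.9702; P(line X) ≈ 0.1081, P(line Y) ≈ 0.0022, P(line Z) ≈ 0.8896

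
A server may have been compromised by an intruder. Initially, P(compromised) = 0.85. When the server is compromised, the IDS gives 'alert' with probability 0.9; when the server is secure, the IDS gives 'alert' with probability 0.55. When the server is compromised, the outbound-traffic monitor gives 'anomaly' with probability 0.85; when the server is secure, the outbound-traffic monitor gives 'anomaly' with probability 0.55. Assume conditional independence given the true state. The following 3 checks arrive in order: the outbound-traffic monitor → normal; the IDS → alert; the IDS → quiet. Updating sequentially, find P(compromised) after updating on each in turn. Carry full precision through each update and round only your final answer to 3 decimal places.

0.407

After the outbound-traffic monitor='normal': P(compromised) = 0.15·0.8500 / (0.15·0.8500 + 0.45·0.1500) ≈ 0.6538
After the IDS='alert': P(compromised) = 0.9·0.6538 / (0.9·0.6538 + 0.55·0.3462) ≈ 0.7556
After the IDS='quiet': P(compromised) = 0.1·0.7556 / (0.1·0.7556 + 0.45·0.2444) ≈ 0.4072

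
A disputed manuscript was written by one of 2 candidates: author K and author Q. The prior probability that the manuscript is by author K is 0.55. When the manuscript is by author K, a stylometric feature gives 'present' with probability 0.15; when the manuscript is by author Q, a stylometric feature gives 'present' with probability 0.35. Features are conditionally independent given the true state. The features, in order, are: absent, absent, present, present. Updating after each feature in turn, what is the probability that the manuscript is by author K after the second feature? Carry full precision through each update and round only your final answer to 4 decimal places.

After 'absent': P(author K) = 0.85·0.5500 / (0.85·0.5500 + 0.65·0.4500) ≈ 0.6151
After 'absent': P(author K) = 0.85·0.6151 / (0.85·0.6151 + 0.65·0.3849) ≈ 0.6764

0.6764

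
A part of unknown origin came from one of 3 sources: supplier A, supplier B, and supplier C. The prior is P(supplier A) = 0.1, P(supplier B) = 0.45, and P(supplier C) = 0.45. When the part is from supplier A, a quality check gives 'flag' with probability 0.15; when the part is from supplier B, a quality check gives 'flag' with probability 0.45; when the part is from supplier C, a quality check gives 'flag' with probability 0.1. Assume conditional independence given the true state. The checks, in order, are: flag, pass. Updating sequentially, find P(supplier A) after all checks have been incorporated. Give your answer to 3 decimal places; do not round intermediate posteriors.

0.077

After 'flag': normaliser = 0.15·0.1000 + 0.45·0.4500 + 0.1·0.4500; P(supplier A) ≈ 0.0571, P(supplier B) ≈ 0.7714, P(supplier C) ≈ 0.1714
After 'pass': normaliser = 0.85·0.0571 + 0.55·0.7714 + 0.9·0.1714; P(supplier A) ≈ 0.0774, P(supplier B) ≈ 0.6765, P(supplier C) ≈ 0.2460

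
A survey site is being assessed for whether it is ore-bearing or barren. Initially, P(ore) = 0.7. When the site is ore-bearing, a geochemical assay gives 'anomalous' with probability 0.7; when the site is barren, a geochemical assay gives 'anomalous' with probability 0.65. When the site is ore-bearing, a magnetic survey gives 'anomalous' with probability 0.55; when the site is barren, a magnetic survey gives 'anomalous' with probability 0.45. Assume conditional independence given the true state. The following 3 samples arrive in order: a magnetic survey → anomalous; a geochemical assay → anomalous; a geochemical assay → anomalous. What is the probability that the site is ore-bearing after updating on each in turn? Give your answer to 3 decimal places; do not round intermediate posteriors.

0.768

After a magnetic survey='anomalous': P(ore) = 0.55·0.7000 / (0.55·0.7000 + 0.45·0.3000) ≈ 0.7404
After a geochemical assay='anomalous': P(ore) = 0.7·0.7404 / (0.7·0.7404 + 0.65·0.2596) ≈ 0.7544
After a geochemical assay='anomalous': P(ore) = 0.7·0.7544 / (0.7·0.7544 + 0.65·0.2456) ≈ 0.7678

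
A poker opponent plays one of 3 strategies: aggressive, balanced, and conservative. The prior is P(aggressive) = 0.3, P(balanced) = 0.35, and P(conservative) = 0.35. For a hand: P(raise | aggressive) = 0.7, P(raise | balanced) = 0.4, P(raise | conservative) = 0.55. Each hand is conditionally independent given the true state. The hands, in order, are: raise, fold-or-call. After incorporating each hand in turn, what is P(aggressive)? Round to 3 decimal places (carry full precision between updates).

0.270

Apply Bayes' rule sequentially, carrying P(aggressive) forward.
After 'raise': normaliser = 0.7·0.3000 + 0.4·0.3500 + 0.55·0.3500; P(aggressive) ≈ 0.3871, P(balanced) ≈ 0.2581, P(conservative) ≈ 0.3548
After 'fold-or-call': normaliser = 0.3·0.3871 + 0.6·0.2581 + 0.45·0.3548; P(aggressive) ≈ 0.2697, P(balanced) ≈ 0.3596, P(conservative) ≈ 0.3708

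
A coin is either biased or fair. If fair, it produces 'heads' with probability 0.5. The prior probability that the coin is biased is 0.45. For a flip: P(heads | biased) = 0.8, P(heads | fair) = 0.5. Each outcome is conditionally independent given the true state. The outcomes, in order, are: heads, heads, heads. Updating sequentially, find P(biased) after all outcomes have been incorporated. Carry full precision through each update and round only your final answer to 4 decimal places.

After 'heads': P(biased) = 0.8·0.4500 / (0.8·0.4500 + 0.5·0.5500) ≈ 0.5669
After 'heads': P(biased) = 0.8·0.5669 / (0.8·0.5669 + 0.5·0.4331) ≈ 0.6769
After 'heads': P(biased) = 0.8·0.6769 / (0.8·0.6769 + 0.5·0.3231) ≈ 0.7702

0.7702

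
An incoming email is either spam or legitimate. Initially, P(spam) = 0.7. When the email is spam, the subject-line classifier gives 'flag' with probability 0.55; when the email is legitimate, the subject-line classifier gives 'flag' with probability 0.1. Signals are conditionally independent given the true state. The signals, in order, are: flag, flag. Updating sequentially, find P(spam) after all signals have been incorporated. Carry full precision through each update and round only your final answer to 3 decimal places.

0.986

Apply Bayes' rule sequentially, carrying P(spam) forward.
After 'flag': P(spam) = 0.55·0.7000 / (0.55·0.7000 + 0.1·0.3000) ≈ 0.9277
After 'flag': P(spam) = 0.55·0.9277 / (0.55·0.9277 + 0.1·0.0723) ≈ 0.9860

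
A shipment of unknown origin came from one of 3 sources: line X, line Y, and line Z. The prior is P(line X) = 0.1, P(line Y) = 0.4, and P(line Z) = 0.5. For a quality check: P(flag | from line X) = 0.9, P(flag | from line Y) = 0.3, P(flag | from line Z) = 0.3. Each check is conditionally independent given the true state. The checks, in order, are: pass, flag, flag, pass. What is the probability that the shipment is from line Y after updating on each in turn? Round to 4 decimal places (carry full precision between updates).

After 'pass': normaliser = 0.1·0.1000 + 0.7·0.4000 + 0.7·0.5000; P(line X) ≈ 0.0156, P(line Y) ≈ 0.4375, P(line Z) ≈ 0.5469
After 'flag': normaliser = 0.9·0.0156 + 0.3·0.4375 + 0.3·0.5469; P(line X) ≈ 0.0455, P(line Y) ≈ 0.4242, P(line Z) ≈ 0.5303
After 'flag': normaliser = 0.9·0.0455 + 0.3·0.4242 + 0.3·0.5303; P(line X) ≈ 0.1250, P(line Y) ≈ 0.3889, P(line Z) ≈ 0.4861
After 'pass': normaliser = 0.1·0.1250 + 0.7·0.3889 + 0.7·0.4861; P(line X) ≈ 0.0200, P(line Y) ≈ 0.4356, P(line Z) ≈ 0.5444

0.4356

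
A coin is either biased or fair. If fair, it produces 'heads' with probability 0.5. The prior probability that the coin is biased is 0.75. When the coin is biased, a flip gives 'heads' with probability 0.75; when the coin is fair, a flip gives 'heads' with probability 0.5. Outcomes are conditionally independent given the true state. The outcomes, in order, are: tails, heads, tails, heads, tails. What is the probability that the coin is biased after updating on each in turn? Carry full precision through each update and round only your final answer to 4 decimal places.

0.4576

After 'tails': P(biased) = 0.25·0.7500 / (0.25·0.7500 + 0.5·0.2500) ≈ 0.6000
After 'heads': P(biased) = 0.75·0.6000 / (0.75·0.6000 + 0.5·0.4000) ≈ 0.6923
After 'tails': P(biased) = 0.25·0.6923 / (0.25·0.6923 + 0.5·0.3077) ≈ 0.5294
After 'heads': P(biased) = 0.75·0.5294 / (0.75·0.5294 + 0.5·0.4706) ≈ 0.6279
After 'tails': P(biased) = 0.25·0.6279 / (0.25·0.6279 + 0.5·0.3721) ≈ 0.4576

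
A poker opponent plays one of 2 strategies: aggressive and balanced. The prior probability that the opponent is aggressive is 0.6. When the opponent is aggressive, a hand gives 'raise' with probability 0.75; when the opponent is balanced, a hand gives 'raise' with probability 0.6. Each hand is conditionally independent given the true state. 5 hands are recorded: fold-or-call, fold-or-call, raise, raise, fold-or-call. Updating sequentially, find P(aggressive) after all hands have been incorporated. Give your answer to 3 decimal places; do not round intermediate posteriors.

After 'fold-or-call': P(aggressive) = 0.25·0.6000 / (0.25·0.6000 + 0.4·0.4000) ≈ 0.4839
After 'fold-or-call': P(aggressive) = 0.25·0.4839 / (0.25·0.4839 + 0.4·0.5161) ≈ 0.3695
After 'raise': P(aggressive) = 0.75·0.3695 / (0.75·0.3695 + 0.6·0.6305) ≈ 0.4228
After 'raise': P(aggressive) = 0.75·0.4228 / (0.75·0.4228 + 0.6·0.5772) ≈ 0.4780
After 'fold-or-call': P(aggressive) = 0.25·0.4780 / (0.25·0.4780 + 0.4·0.5220) ≈ 0.3640

0.364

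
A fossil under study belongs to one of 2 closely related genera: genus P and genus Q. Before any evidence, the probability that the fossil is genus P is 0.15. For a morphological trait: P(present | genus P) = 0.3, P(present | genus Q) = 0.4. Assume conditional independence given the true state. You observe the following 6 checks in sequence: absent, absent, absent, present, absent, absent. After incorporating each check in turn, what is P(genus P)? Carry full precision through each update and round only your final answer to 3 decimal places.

0.222

After 'absent': P(genus P) = 0.7·0.1500 / (0.7·0.1500 + 0.6·0.8500) ≈ 0.1707
After 'absent': P(genus P) = 0.7·0.1707 / (0.7·0.1707 + 0.6·0.8293) ≈ 0.1937
After 'absent': P(genus P) = 0.7·0.1937 / (0.7·0.1937 + 0.6·0.8063) ≈ 0.2189
After 'present': P(genus P) = 0.3·0.2189 / (0.3·0.2189 + 0.4·0.7811) ≈ 0.1737
After 'absent': P(genus P) = 0.7·0.1737 / (0.7·0.1737 + 0.6·0.8263) ≈ 0.1969
After 'absent': P(genus P) = 0.7·0.1969 / (0.7·0.1969 + 0.6·0.8031) ≈ 0.2224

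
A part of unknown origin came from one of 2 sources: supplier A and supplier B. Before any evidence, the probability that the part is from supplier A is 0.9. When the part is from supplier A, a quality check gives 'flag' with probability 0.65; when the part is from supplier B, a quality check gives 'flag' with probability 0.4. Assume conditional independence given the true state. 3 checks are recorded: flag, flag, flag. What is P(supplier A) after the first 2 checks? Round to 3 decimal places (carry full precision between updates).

0.960

After 'flag': P(supplier A) = 0.65·0.9000 / (0.65·0.9000 + 0.4·0.1000) ≈ 0.9360
After 'flag': P(supplier A) = 0.65·0.9360 / (0.65·0.9360 + 0.4·0.0640) ≈ 0.9596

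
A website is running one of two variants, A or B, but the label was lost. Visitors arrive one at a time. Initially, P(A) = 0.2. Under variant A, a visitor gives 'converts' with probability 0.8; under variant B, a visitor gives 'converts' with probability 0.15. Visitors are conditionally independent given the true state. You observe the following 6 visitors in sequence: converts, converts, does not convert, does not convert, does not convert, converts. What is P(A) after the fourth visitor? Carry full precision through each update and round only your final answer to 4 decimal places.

0.2825

After 'converts': P(A) = 0.8·0.2000 / (0.8·0.2000 + 0.15·0.8000) ≈ 0.5714
After 'converts': P(A) = 0.8·0.5714 / (0.8·0.5714 + 0.15·0.4286) ≈ 0.8767
After 'does not convert': P(A) = 0.2·0.8767 / (0.2·0.8767 + 0.85·0.1233) ≈ 0.6259
After 'does not convert': P(A) = 0.2·0.6259 / (0.2·0.6259 + 0.85·0.3741) ≈ 0.2825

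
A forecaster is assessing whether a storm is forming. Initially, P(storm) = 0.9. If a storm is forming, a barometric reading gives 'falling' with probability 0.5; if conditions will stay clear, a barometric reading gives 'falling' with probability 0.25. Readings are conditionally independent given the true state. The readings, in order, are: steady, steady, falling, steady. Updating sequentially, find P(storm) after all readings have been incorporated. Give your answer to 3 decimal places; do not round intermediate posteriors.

After 'steady': P(storm) = 0.5·0.9000 / (0.5·0.9000 + 0.75·0.1000) ≈ 0.8571
After 'steady': P(storm) = 0.5·0.8571 / (0.5·0.8571 + 0.75·0.1429) ≈ 0.8000
After 'falling': P(storm) = 0.5·0.8000 / (0.5·0.8000 + 0.25·0.2000) ≈ 0.8889
After 'steady': P(storm) = 0.5·0.8889 / (0.5·0.8889 + 0.75·0.1111) ≈ 0.8421

0.842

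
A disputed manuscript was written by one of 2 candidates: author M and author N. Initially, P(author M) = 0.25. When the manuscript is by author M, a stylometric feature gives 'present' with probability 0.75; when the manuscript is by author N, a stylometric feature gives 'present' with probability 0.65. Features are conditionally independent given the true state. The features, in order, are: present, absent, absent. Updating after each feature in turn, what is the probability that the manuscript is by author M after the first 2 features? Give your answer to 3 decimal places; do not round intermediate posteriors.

After 'present': P(author M) = 0.75·0.2500 / (0.75·0.2500 + 0.65·0.7500) ≈ 0.2778
After 'absent': P(author M) = 0.25·0.2778 / (0.25·0.2778 + 0.35·0.7222) ≈ 0.2155

0.216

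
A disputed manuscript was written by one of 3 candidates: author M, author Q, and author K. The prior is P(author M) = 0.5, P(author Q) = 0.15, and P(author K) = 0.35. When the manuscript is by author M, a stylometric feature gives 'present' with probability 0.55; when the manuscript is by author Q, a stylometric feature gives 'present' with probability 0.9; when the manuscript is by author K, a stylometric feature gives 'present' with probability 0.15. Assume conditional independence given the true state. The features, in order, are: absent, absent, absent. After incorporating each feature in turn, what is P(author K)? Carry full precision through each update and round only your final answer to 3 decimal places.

0.825

Apply Bayes' rule sequentially, carrying P(author K) forward.
After 'absent': normaliser = 0.45·0.5000 + 0.1·0.1500 + 0.85·0.3500; P(author M) ≈ 0.4186, P(author Q) ≈ 0.0279, P(author K) ≈ 0.5535
After 'absent': normaliser = 0.45·0.4186 + 0.1·0.0279 + 0.85·0.5535; P(author M) ≈ 0.2847, P(author Q) ≈ 0.0042, P(author K) ≈ 0.7111
After 'absent': normaliser = 0.45·0.2847 + 0.1·0.0042 + 0.85·0.7111; P(author M) ≈ 0.1748, P(author Q) ≈ 0.0006, P(author K) ≈ 0.8246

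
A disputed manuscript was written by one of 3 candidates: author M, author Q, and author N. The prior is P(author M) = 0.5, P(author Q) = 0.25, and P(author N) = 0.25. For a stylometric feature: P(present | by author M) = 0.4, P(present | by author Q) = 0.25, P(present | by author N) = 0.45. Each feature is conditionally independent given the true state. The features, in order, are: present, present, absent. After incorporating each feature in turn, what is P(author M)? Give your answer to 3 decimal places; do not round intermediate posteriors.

0.548

Apply Bayes' rule sequentially, carrying P(author M) forward.
After 'present': normaliser = 0.4·0.5000 + 0.25·0.2500 + 0.45·0.2500; P(author M) ≈ 0.5333, P(author Q) ≈ 0.1667, P(author N) ≈ 0.3000
After 'present': normaliser = 0.4·0.5333 + 0.25·0.1667 + 0.45·0.3000; P(author M) ≈ 0.5470, P(author Q) ≈ 0.1068, P(author N) ≈ 0.3462
After 'absent': normaliser = 0.6·0.5470 + 0.75·0.1068 + 0.55·0.3462; P(author M) ≈ 0.5482, P(author Q) ≈ 0.1338, P(author N) ≈ 0.3180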